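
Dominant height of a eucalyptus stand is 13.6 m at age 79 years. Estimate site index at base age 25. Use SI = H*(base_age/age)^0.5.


Formula: SI = H_dom * (base_age / age)^0.5
Age ratio = 25 / 79 = 0.31646
sqrt(age_ratio) = 0.56254
SI = 13.6 * 0.56254 = 7.7 m

7.7


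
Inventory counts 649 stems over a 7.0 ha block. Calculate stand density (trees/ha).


Formula: Stand Density = N_trees / Area_ha
Density = 649 trees / 7.0 ha
Density = 93 trees/ha

93


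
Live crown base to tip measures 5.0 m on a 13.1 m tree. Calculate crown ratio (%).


Formula: Crown Ratio = (Crown Length / Total Height) * 100
CR = (5.0 m / 13.1 m) * 100
CR = 0.3817 * 100 = 38.2%

38.2


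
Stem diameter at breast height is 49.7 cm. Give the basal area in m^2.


Formula: BA = pi * (DBH/2)^2 / 10000  (cm^2 to m^2)
Radius = DBH/2 = 49.7/2 = 24.85 cm
BA = pi * 24.85^2 / 10000
   = 1940.0041 cm^2 / 10000
   = 0.194 m^2

0.194


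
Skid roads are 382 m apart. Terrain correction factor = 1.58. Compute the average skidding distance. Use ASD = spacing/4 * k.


Formula: ASD = (spacing / 4) * correction
Uncorrected distance = spacing / 4 = 382 / 4 = 95.5 m
ASD = 95.5 * 1.58 = 151 m

151


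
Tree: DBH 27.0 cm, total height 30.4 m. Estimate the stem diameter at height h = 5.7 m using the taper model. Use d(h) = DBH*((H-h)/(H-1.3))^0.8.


Taper: d(h) = DBH * ((H - h) / (H - 1.3))^0.8
Numerator = H - h = 30.4 - 5.7 = 24.7 m
Denominator = H - 1.3 = 30.4 - 1.3 = 29.1 m
Ratio = 24.7 / 29.1 = 0.8488
d = 27.0 * 0.8488^0.8 = 23.7 cm

23.7


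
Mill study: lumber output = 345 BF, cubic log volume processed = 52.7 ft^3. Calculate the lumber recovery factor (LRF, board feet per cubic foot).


Formula: LRF = Lumber Output (BF) / Log Input (ft^3)
LRF = 345 BF / 52.7 ft^3
LRF = 6.55 BF/ft^3

6.55


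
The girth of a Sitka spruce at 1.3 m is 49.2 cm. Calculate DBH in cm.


Formula: DBH = C / pi
DBH = 49.2 / pi
pi = 3.14159...
DBH = 15.7 cm

15.7


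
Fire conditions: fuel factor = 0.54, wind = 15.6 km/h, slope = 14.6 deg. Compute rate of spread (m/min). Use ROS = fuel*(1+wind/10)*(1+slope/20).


Formula: ROS = fuel * (1 + wind/10) * (1 + slope/20)
Wind factor = 1 + 15.6/10 = 2.56
Slope factor = 1 + 14.6/20 = 1.73
ROS = 0.54 * 2.56 * 1.73 = 2.39 m/min

2.39


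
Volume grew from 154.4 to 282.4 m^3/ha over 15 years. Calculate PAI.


Formula: PAI = (V_T2 - V_T1) / (T2 - T1)
Volume increment = 282.4 - 154.4 = 128.0 m^3/ha
PAI = 128.0 / 15 = 8.53 m^3/ha/year

8.53


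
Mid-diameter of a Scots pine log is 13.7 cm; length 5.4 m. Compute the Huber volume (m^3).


Huber: V = Am * L,  Am = pi*(Dm/200)^2
Am = pi*(13.7/200)^2 = 0.014741 m^2
V = 0.014741*5.4 = 0.0796 m^3

0.0796


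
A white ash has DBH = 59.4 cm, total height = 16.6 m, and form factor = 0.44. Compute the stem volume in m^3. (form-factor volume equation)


Formula: V = pi * (DBH/200)^2 * H * ff
Radius = DBH/200 = 59.4/200 = 0.297 m
Radius^2 = 0.297^2 = 0.088209 m^2
V = pi * 0.088209 * 16.6 * 0.44
V = 2.024 m^3

2.024


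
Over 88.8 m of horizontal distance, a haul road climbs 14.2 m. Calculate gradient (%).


Formula: Gradient = rise / run * 100
Gradient = 14.2 / 88.8 * 100 = 16.0%

16.0


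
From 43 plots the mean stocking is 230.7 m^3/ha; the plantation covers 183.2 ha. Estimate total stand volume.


Formula: Total Volume = Mean Volume per ha * Total Area
Total Volume = 230.7 m^3/ha * 183.2 ha
Total Volume = 42264 m^3

42264


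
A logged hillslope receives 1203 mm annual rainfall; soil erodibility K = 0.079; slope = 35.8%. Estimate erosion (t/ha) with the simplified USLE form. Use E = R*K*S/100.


Formula: E = R * K * S / 100  (simplified USLE)
R * K = 1203 * 0.079 = 95.037
E = 95.037 * 35.8 / 100 = 34.02 t/ha

34.02


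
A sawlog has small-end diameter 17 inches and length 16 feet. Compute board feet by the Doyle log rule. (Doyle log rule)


Doyle: BF = (D - 4)^2 * L / 16
Adjusted diameter = 17 - 4 = 13 in
(D-4)^2 = 13^2 = 169
BF = 169 * 16 / 16 = 169 BF

169


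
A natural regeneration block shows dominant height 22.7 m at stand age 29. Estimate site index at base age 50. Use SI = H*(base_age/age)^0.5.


Formula: SI = H_dom * (base_age / age)^0.5
Age ratio = 50 / 29 = 1.72414
sqrt(age_ratio) = 1.31306
SI = 22.7 * 1.31306 = 29.8 m

29.8


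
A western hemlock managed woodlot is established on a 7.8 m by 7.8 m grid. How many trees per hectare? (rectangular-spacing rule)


Formula: TPH = 10000 m^2/ha / (spacing_x * spacing_y)
Area per tree = 7.8 m * 7.8 m = 60.84 m^2
TPH = 10000 / 60.84 = 164 trees/ha

164


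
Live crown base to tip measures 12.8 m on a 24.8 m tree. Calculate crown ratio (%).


Formula: Crown Ratio = (Crown Length / Total Height) * 100
CR = (12.8 m / 24.8 m) * 100
CR = 0.5161 * 100 = 51.6%

51.6


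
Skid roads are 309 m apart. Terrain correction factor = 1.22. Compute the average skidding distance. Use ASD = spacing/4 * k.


Formula: ASD = (spacing / 4) * correction
Uncorrected distance = spacing / 4 = 309 / 4 = 77.25 m
ASD = 77.25 * 1.22 = 94 m

94


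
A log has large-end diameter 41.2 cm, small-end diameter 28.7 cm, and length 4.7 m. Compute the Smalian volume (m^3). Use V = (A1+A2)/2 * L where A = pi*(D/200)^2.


Smalian: V = (A1 + A2)/2 * L,  A = pi*(D/200)^2
A1 = pi*(41.2/200)^2 = 0.133317 m^2
A2 = pi*(28.7/200)^2 = 0.064692 m^2
V = (0.133317+0.064692)/2*4.7 = 0.4653 m^3

0.4653


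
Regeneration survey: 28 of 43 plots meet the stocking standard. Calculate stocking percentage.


Formula: Stocking % = stocked plots / total plots * 100
Stocking = 28 / 43 * 100
Stocking = 0.6512 * 100 = 65.1%

65.1


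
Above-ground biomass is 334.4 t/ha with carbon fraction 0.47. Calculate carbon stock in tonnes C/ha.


Formula: Carbon Stock = Biomass * Carbon Fraction
C = 334.4 t/ha * 0.47
C = 157.2 t C/ha

157.2


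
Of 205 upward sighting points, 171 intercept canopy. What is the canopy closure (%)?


Formula: Canopy closure = covered points / total points * 100
Closure = 171 / 205 * 100
Closure = 0.8341 * 100 = 83.4%

83.4


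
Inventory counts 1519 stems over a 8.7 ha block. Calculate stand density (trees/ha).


Formula: Stand Density = N_trees / Area_ha
Density = 1519 trees / 8.7 ha
Density = 175 trees/ha

175


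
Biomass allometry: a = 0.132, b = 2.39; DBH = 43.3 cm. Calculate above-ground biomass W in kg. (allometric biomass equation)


Formula: W = a * DBH^b  (allometric power law)
DBH^b = 43.3^2.39 = 8150.9095
W = 0.132 * 8150.9095 = 1075.9 kg

1075.9


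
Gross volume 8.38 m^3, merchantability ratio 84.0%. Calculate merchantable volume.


Formula: MV = V_total * (merchantable_pct / 100)
Merchantable fraction = 84.0% / 100 = 0.84
MV = 8.38 m^3 * 0.84 = 7.039 m^3

7.039


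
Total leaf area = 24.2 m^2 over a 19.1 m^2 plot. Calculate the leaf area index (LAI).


Formula: LAI = total leaf area / ground area  (dimensionless)
LAI = 24.2 m^2 / 19.1 m^2
LAI = 1.27

1.27


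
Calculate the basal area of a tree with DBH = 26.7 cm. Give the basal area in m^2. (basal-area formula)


Formula: BA = pi * (DBH/2)^2 / 10000  (cm^2 to m^2)
Radius = DBH/2 = 26.7/2 = 13.35 cm
BA = pi * 13.35^2 / 10000
   = 559.9025 cm^2 / 10000
   = 0.056 m^2

0.056


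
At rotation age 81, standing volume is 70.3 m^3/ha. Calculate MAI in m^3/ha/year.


Formula: MAI = Total Volume / Stand Age
MAI = 70.3 m^3/ha / 81 years
MAI = 0.87 m^3/ha/year

0.87


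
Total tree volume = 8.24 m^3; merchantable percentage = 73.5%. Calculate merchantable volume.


Formula: MV = V_total * (merchantable_pct / 100)
Merchantable fraction = 73.5% / 100 = 0.735
MV = 8.24 m^3 * 0.735 = 6.056 m^3

6.056


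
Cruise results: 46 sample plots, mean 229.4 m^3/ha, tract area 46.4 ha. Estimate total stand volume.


Formula: Total Volume = Mean Volume per ha * Total Area
Total Volume = 229.4 m^3/ha * 46.4 ha
Total Volume = 10644 m^3

10644


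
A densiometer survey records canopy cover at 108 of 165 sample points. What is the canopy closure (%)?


Formula: Canopy closure = covered points / total points * 100
Closure = 108 / 165 * 100
Closure = 0.6545 * 100 = 65.5%

65.5


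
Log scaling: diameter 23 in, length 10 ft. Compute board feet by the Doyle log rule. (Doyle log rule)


Doyle: BF = (D - 4)^2 * L / 16
Adjusted diameter = 23 - 4 = 19 in
(D-4)^2 = 19^2 = 361
BF = 361 * 10 / 16 = 226 BF

226


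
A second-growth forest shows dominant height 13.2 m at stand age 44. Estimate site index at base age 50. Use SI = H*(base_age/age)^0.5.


Formula: SI = H_dom * (base_age / age)^0.5
Age ratio = 50 / 44 = 1.13636
sqrt(age_ratio) = 1.066
SI = 13.2 * 1.066 = 14.1 m

14.1


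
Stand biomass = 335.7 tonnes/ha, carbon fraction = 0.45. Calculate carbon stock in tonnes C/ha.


Formula: Carbon Stock = Biomass * Carbon Fraction
C = 335.7 t/ha * 0.45
C = 151.1 t C/ha

151.1


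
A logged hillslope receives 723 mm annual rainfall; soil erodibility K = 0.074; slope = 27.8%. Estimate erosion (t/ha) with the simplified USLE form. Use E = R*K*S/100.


Formula: E = R * K * S / 100  (simplified USLE)
R * K = 723 * 0.074 = 53.502
E = 53.502 * 27.8 / 100 = 14.87 t/ha

14.87


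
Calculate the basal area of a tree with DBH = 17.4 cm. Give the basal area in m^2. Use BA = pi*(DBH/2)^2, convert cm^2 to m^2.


Formula: BA = pi * (DBH/2)^2 / 10000  (cm^2 to m^2)
Radius = DBH/2 = 17.4/2 = 8.7 cm
BA = pi * 8.7^2 / 10000
   = 237.7871 cm^2 / 10000
   = 0.0238 m^2

0.0238


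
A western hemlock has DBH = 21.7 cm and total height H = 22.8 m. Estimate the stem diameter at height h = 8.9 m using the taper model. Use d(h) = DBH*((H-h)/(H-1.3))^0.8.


Taper: d(h) = DBH * ((H - h) / (H - 1.3))^0.8
Numerator = H - h = 22.8 - 8.9 = 13.9 m
Denominator = H - 1.3 = 22.8 - 1.3 = 21.5 m
Ratio = 13.9 / 21.5 = 0.64651
d = 21.7 * 0.64651^0.8 = 15.3 cm

15.3


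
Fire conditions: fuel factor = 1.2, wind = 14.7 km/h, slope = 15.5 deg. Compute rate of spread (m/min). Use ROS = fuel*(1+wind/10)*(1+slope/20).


Formula: ROS = fuel * (1 + wind/10) * (1 + slope/20)
Wind factor = 1 + 14.7/10 = 2.47
Slope factor = 1 + 15.5/20 = 1.775
ROS = 1.2 * 2.47 * 1.775 = 5.26 m/min

5.26


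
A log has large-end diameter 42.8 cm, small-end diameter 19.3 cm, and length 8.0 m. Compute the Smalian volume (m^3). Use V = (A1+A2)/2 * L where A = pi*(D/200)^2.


Smalian: V = (A1 + A2)/2 * L,  A = pi*(D/200)^2
A1 = pi*(42.8/200)^2 = 0.143872 m^2
A2 = pi*(19.3/200)^2 = 0.029255 m^2
V = (0.143872+0.029255)/2*8.0 = 0.6925 m^3

0.6925


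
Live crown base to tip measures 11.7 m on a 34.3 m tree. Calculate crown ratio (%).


Formula: Crown Ratio = (Crown Length / Total Height) * 100
CR = (11.7 m / 34.3 m) * 100
CR = 0.3411 * 100 = 34.1%

34.1


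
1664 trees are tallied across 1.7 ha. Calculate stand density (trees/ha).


Formula: Stand Density = N_trees / Area_ha
Density = 1664 trees / 1.7 ha
Density = 979 trees/ha

979


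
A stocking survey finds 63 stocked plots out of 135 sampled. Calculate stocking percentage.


Formula: Stocking % = stocked plots / total plots * 100
Stocking = 63 / 135 * 100
Stocking = 0.4667 * 100 = 46.7%

46.7


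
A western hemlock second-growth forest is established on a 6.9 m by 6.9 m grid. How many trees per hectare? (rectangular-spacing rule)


Formula: TPH = 10000 m^2/ha / (spacing_x * spacing_y)
Area per tree = 6.9 m * 6.9 m = 47.61 m^2
TPH = 10000 / 47.61 = 210 trees/ha

210


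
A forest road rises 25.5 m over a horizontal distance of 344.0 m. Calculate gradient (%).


Formula: Gradient = rise / run * 100
Gradient = 25.5 / 344.0 * 100 = 7.4%

7.4


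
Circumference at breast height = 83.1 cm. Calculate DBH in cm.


Formula: DBH = C / pi
DBH = 83.1 / pi
pi = 3.14159...
DBH = 26.5 cm

26.5


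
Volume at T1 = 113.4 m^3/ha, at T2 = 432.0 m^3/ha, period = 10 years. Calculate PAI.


Formula: PAI = (V_T2 - V_T1) / (T2 - T1)
Volume increment = 432.0 - 113.4 = 318.6 m^3/ha
PAI = 318.6 / 10 = 31.86 m^3/ha/year

31.86


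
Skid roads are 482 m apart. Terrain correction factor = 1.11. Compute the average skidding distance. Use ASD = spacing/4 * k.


Formula: ASD = (spacing / 4) * correction
Uncorrected distance = spacing / 4 = 482 / 4 = 120.5 m
ASD = 120.5 * 1.11 = 134 m

134


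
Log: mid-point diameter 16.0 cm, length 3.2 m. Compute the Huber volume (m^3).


Huber: V = Am * L,  Am = pi*(Dm/200)^2
Am = pi*(16.0/200)^2 = 0.020106 m^2
V = 0.020106*3.2 = 0.0643 m^3

0.0643


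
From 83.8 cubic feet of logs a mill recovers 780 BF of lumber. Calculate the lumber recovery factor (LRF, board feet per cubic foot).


Formula: LRF = Lumber Output (BF) / Log Input (ft^3)
LRF = 780 BF / 83.8 ft^3
LRF = 9.31 BF/ft^3

9.31


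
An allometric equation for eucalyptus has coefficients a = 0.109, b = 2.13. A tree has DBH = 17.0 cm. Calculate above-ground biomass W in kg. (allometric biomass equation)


Formula: W = a * DBH^b  (allometric power law)
DBH^b = 17.0^2.13 = 417.692
W = 0.109 * 417.692 = 45.5 kg

45.5


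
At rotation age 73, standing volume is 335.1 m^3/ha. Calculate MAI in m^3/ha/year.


Formula: MAI = Total Volume / Stand Age
MAI = 335.1 m^3/ha / 73 years
MAI = 4.59 m^3/ha/year

4.59


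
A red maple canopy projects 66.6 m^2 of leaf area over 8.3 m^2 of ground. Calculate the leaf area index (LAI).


Formula: LAI = total leaf area / ground area  (dimensionless)
LAI = 66.6 m^2 / 8.3 m^2
LAI = 8.02

8.02


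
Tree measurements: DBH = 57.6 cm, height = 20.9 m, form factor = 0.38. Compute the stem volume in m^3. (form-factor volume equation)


Formula: V = pi * (DBH/200)^2 * H * ff
Radius = DBH/200 = 57.6/200 = 0.288 m
Radius^2 = 0.288^2 = 0.082944 m^2
V = pi * 0.082944 * 20.9 * 0.38
V = 2.069 m^3

2.069


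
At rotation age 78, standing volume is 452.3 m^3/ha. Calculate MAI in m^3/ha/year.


Formula: MAI = Total Volume / Stand Age
MAI = 452.3 m^3/ha / 78 years
MAI = 5.8 m^3/ha/year

5.8


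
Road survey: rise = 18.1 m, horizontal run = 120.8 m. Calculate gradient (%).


Formula: Gradient = rise / run * 100
Gradient = 18.1 / 120.8 * 100 = 15.0%

15.0


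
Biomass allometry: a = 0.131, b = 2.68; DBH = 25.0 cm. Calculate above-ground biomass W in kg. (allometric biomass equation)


Formula: W = a * DBH^b  (allometric power law)
DBH^b = 25.0^2.68 = 5578.0092
W = 0.131 * 5578.0092 = 730.7 kg

730.7


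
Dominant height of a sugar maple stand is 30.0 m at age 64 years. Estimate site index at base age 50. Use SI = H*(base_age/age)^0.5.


Formula: SI = H_dom * (base_age / age)^0.5
Age ratio = 50 / 64 = 0.78125
sqrt(age_ratio) = 0.88388
SI = 30.0 * 0.88388 = 26.5 m

26.5


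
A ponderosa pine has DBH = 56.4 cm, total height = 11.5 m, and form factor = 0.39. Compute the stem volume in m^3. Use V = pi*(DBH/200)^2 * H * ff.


Formula: V = pi * (DBH/200)^2 * H * ff
Radius = DBH/200 = 56.4/200 = 0.282 m
Radius^2 = 0.282^2 = 0.079524 m^2
V = pi * 0.079524 * 11.5 * 0.39
V = 1.12 m^3

1.12


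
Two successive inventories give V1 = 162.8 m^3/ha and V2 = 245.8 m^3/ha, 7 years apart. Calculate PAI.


Formula: PAI = (V_T2 - V_T1) / (T2 - T1)
Volume increment = 245.8 - 162.8 = 83.0 m^3/ha
PAI = 83.0 / 7 = 11.86 m^3/ha/year

11.86


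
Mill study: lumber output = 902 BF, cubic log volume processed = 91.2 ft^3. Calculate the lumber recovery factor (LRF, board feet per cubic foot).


Formula: LRF = Lumber Output (BF) / Log Input (ft^3)
LRF = 902 BF / 91.2 ft^3
LRF = 9.89 BF/ft^3

9.89


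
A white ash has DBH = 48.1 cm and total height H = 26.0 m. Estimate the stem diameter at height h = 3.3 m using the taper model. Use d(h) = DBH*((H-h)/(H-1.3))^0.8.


Taper: d(h) = DBH * ((H - h) / (H - 1.3))^0.8
Numerator = H - h = 26.0 - 3.3 = 22.7 m
Denominator = H - 1.3 = 26.0 - 1.3 = 24.7 m
Ratio = 22.7 / 24.7 = 0.91903
d = 48.1 * 0.91903^0.8 = 45.0 cm

45.0


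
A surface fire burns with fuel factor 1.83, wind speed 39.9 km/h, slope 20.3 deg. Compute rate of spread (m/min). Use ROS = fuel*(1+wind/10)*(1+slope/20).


Formula: ROS = fuel * (1 + wind/10) * (1 + slope/20)
Wind factor = 1 + 39.9/10 = 4.99
Slope factor = 1 + 20.3/20 = 2.015
ROS = 1.83 * 4.99 * 2.015 = 18.4 m/min

18.4


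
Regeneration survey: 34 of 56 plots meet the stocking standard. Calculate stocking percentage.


Formula: Stocking % = stocked plots / total plots * 100
Stocking = 34 / 56 * 100
Stocking = 0.6071 * 100 = 60.7%

60.7


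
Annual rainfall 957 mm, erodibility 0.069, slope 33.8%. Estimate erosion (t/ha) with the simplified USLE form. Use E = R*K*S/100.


Formula: E = R * K * S / 100  (simplified USLE)
R * K = 957 * 0.069 = 66.033
E = 66.033 * 33.8 / 100 = 22.32 t/ha

22.32


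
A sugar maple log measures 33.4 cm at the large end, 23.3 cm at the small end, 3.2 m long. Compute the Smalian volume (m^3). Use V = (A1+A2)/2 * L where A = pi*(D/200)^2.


Smalian: V = (A1 + A2)/2 * L,  A = pi*(D/200)^2
A1 = pi*(33.4/200)^2 = 0.087616 m^2
A2 = pi*(23.3/200)^2 = 0.042638 m^2
V = (0.087616+0.042638)/2*3.2 = 0.2084 m^3

0.2084


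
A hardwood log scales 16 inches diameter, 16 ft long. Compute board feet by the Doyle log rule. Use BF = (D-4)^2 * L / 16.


Doyle: BF = (D - 4)^2 * L / 16
Adjusted diameter = 16 - 4 = 12 in
(D-4)^2 = 12^2 = 144
BF = 144 * 16 / 16 = 144 BF

144


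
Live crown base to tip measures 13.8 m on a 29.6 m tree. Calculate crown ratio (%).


Formula: Crown Ratio = (Crown Length / Total Height) * 100
CR = (13.8 m / 29.6 m) * 100
CR = 0.4662 * 100 = 46.6%

46.6


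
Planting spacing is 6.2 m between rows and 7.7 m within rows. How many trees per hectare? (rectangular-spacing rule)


Formula: TPH = 10000 m^2/ha / (spacing_x * spacing_y)
Area per tree = 6.2 m * 7.7 m = 47.74 m^2
TPH = 10000 / 47.74 = 209 trees/ha

209


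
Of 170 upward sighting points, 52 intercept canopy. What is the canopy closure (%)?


Formula: Canopy closure = covered points / total points * 100
Closure = 52 / 170 * 100
Closure = 0.3059 * 100 = 30.6%

30.6


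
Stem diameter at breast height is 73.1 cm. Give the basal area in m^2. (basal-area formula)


Formula: BA = pi * (DBH/2)^2 / 10000  (cm^2 to m^2)
Radius = DBH/2 = 73.1/2 = 36.55 cm
BA = pi * 36.55^2 / 10000
   = 4196.8615 cm^2 / 10000
   = 0.4197 m^2

0.4197


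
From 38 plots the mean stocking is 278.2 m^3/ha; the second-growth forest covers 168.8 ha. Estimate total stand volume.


Formula: Total Volume = Mean Volume per ha * Total Area
Total Volume = 278.2 m^3/ha * 168.8 ha
Total Volume = 46960 m^3

46960


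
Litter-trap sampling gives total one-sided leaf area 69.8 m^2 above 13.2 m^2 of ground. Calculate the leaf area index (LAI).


Formula: LAI = total leaf area / ground area  (dimensionless)
LAI = 69.8 m^2 / 13.2 m^2
LAI = 5.29

5.29


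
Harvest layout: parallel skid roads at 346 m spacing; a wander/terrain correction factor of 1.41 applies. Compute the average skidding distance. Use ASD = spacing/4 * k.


Formula: ASD = (spacing / 4) * correction
Uncorrected distance = spacing / 4 = 346 / 4 = 86.5 m
ASD = 86.5 * 1.41 = 122 m

122


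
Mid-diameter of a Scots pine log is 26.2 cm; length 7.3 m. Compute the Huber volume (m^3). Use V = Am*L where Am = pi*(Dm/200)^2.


Huber: V = Am * L,  Am = pi*(Dm/200)^2
Am = pi*(26.2/200)^2 = 0.053913 m^2
V = 0.053913*7.3 = 0.3936 m^3

0.3936


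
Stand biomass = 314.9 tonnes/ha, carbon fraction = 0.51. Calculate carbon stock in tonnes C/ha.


Formula: Carbon Stock = Biomass * Carbon Fraction
C = 314.9 t/ha * 0.51
C = 160.6 t C/ha

160.6


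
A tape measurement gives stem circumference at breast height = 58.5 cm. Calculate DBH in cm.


Formula: DBH = C / pi
DBH = 58.5 / pi
pi = 3.14159...
DBH = 18.6 cm

18.6


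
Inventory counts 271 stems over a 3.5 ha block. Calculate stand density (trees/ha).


Formula: Stand Density = N_trees / Area_ha
Density = 271 trees / 3.5 ha
Density = 77 trees/ha

77


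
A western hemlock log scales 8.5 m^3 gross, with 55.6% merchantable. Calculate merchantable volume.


Formula: MV = V_total * (merchantable_pct / 100)
Merchantable fraction = 55.6% / 100 = 0.556
MV = 8.5 m^3 * 0.556 = 4.726 m^3

4.726


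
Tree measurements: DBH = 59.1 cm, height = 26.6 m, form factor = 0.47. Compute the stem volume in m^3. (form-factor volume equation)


Formula: V = pi * (DBH/200)^2 * H * ff
Radius = DBH/200 = 59.1/200 = 0.2955 m
Radius^2 = 0.2955^2 = 0.08732025 m^2
V = pi * 0.08732025 * 26.6 * 0.47
V = 3.43 m^3

3.43


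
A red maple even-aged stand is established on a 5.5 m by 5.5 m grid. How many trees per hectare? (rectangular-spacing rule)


Formula: TPH = 10000 m^2/ha / (spacing_x * spacing_y)
Area per tree = 5.5 m * 5.5 m = 30.25 m^2
TPH = 10000 / 30.25 = 331 trees/ha

331


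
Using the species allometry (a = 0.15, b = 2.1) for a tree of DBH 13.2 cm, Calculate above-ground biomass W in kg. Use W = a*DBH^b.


Formula: W = a * DBH^b  (allometric power law)
DBH^b = 13.2^2.1 = 225.5305
W = 0.15 * 225.5305 = 33.8 kg

33.8


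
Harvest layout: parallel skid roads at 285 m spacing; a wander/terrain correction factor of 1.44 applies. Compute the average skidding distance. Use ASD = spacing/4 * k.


Formula: ASD = (spacing / 4) * correction
Uncorrected distance = spacing / 4 = 285 / 4 = 71.25 m
ASD = 71.25 * 1.44 = 103 m

103


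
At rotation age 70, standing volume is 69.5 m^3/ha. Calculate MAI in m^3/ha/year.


Formula: MAI = Total Volume / Stand Age
MAI = 69.5 m^3/ha / 70 years
MAI = 0.99 m^3/ha/year

0.99


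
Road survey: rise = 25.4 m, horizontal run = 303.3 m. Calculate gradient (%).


Formula: Gradient = rise / run * 100
Gradient = 25.4 / 303.3 * 100 = 8.4%

8.4


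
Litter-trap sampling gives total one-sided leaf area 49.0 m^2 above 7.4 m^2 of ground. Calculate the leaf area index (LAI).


Formula: LAI = total leaf area / ground area  (dimensionless)
LAI = 49.0 m^2 / 7.4 m^2
LAI = 6.62

6.62


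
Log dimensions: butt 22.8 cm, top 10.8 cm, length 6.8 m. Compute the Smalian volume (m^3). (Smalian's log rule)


Smalian: V = (A1 + A2)/2 * L,  A = pi*(D/200)^2
A1 = pi*(22.8/200)^2 = 0.040828 m^2
A2 = pi*(10.8/200)^2 = 0.009161 m^2
V = (0.040828+0.009161)/2*6.8 = 0.17 m^3

0.17


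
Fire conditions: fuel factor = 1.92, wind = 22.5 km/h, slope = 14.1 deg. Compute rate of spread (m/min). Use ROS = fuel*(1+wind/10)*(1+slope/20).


Formula: ROS = fuel * (1 + wind/10) * (1 + slope/20)
Wind factor = 1 + 22.5/10 = 3.25
Slope factor = 1 + 14.1/20 = 1.705
ROS = 1.92 * 3.25 * 1.705 = 10.64 m/min

10.64


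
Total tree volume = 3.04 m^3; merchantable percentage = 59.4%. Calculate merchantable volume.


Formula: MV = V_total * (merchantable_pct / 100)
Merchantable fraction = 59.4% / 100 = 0.594
MV = 3.04 m^3 * 0.594 = 1.806 m^3

1.806


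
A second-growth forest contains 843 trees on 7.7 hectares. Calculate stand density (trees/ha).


Formula: Stand Density = N_trees / Area_ha
Density = 843 trees / 7.7 ha
Density = 109 trees/ha

109


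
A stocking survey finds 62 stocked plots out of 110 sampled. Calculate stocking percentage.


Formula: Stocking % = stocked plots / total plots * 100
Stocking = 62 / 110 * 100
Stocking = 0.5636 * 100 = 56.4%

56.4


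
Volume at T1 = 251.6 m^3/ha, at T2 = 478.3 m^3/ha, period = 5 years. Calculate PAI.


Formula: PAI = (V_T2 - V_T1) / (T2 - T1)
Volume increment = 478.3 - 251.6 = 226.7 m^3/ha
PAI = 226.7 / 5 = 45.34 m^3/ha/year

45.34


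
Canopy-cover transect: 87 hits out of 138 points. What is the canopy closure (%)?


Formula: Canopy closure = covered points / total points * 100
Closure = 87 / 138 * 100
Closure = 0.6304 * 100 = 63.0%

63.0


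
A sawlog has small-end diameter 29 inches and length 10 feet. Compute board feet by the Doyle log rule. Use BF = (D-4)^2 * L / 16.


Doyle: BF = (D - 4)^2 * L / 16
Adjusted diameter = 29 - 4 = 25 in
(D-4)^2 = 25^2 = 625
BF = 625 * 10 / 16 = 391 BF

391


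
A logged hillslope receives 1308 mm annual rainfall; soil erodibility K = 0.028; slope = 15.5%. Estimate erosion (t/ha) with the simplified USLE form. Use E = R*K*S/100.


Formula: E = R * K * S / 100  (simplified USLE)
R * K = 1308 * 0.028 = 36.624
E = 36.624 * 15.5 / 100 = 5.68 t/ha

5.68


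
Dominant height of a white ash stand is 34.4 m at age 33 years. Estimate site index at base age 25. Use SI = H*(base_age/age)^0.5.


Formula: SI = H_dom * (base_age / age)^0.5
Age ratio = 25 / 33 = 0.75758
sqrt(age_ratio) = 0.87039
SI = 34.4 * 0.87039 = 29.9 m

29.9


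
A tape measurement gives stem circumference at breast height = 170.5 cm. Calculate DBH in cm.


Formula: DBH = C / pi
DBH = 170.5 / pi
pi = 3.14159...
DBH = 54.3 cm

54.3


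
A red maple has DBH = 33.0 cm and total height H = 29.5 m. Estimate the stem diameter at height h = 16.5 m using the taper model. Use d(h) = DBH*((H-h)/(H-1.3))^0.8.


Taper: d(h) = DBH * ((H - h) / (H - 1.3))^0.8
Numerator = H - h = 29.5 - 16.5 = 13.0 m
Denominator = H - 1.3 = 29.5 - 1.3 = 28.2 m
Ratio = 13.0 / 28.2 = 0.46099
d = 33.0 * 0.46099^0.8 = 17.8 cm

17.8


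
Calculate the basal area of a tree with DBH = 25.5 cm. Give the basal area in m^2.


Formula: BA = pi * (DBH/2)^2 / 10000  (cm^2 to m^2)
Radius = DBH/2 = 25.5/2 = 12.75 cm
BA = pi * 12.75^2 / 10000
   = 510.7052 cm^2 / 10000
   = 0.0511 m^2

0.0511


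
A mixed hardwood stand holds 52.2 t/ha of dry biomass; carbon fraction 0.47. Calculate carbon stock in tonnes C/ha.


Formula: Carbon Stock = Biomass * Carbon Fraction
C = 52.2 t/ha * 0.47
C = 24.5 t C/ha

24.5


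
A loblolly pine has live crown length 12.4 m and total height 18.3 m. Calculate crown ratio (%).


Formula: Crown Ratio = (Crown Length / Total Height) * 100
CR = (12.4 m / 18.3 m) * 100
CR = 0.6776 * 100 = 67.8%

67.8


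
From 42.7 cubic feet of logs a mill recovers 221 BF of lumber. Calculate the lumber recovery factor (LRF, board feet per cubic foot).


Formula: LRF = Lumber Output (BF) / Log Input (ft^3)
LRF = 221 BF / 42.7 ft^3
LRF = 5.18 BF/ft^3

5.18


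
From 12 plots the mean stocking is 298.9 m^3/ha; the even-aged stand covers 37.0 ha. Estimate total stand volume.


Formula: Total Volume = Mean Volume per ha * Total Area
Total Volume = 298.9 m^3/ha * 37.0 ha
Total Volume = 11059 m^3

11059


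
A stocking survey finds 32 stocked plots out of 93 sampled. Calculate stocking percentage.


Formula: Stocking % = stocked plots / total plots * 100
Stocking = 32 / 93 * 100
Stocking = 0.3441 * 100 = 34.4%

34.4


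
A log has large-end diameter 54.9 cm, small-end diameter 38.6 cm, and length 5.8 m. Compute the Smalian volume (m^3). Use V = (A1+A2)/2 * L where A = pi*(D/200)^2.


Smalian: V = (A1 + A2)/2 * L,  A = pi*(D/200)^2
A1 = pi*(54.9/200)^2 = 0.23672 m^2
A2 = pi*(38.6/200)^2 = 0.117021 m^2
V = (0.23672+0.117021)/2*5.8 = 1.0258 m^3

1.0258


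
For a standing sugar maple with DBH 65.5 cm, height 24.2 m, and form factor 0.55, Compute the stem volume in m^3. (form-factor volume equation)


Formula: V = pi * (DBH/200)^2 * H * ff
Radius = DBH/200 = 65.5/200 = 0.3275 m
Radius^2 = 0.3275^2 = 0.10725625 m^2
V = pi * 0.10725625 * 24.2 * 0.55
V = 4.485 m^3

4.485


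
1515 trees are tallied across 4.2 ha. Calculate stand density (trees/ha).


Formula: Stand Density = N_trees / Area_ha
Density = 1515 trees / 4.2 ha
Density = 361 trees/ha

361


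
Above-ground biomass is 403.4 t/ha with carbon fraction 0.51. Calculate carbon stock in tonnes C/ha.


Formula: Carbon Stock = Biomass * Carbon Fraction
C = 403.4 t/ha * 0.51
C = 205.7 t C/ha

205.7


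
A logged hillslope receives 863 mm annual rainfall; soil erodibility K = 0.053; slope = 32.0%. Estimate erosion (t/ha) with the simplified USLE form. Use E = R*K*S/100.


Formula: E = R * K * S / 100  (simplified USLE)
R * K = 863 * 0.053 = 45.739
E = 45.739 * 32.0 / 100 = 14.64 t/ha

14.64


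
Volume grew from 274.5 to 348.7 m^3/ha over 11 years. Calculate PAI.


Formula: PAI = (V_T2 - V_T1) / (T2 - T1)
Volume increment = 348.7 - 274.5 = 74.2 m^3/ha
PAI = 74.2 / 11 = 6.75 m^3/ha/year

6.75


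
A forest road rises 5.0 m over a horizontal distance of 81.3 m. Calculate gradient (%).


Formula: Gradient = rise / run * 100
Gradient = 5.0 / 81.3 * 100 = 6.2%

6.2


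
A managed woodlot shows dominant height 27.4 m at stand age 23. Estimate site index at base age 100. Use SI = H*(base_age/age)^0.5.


Formula: SI = H_dom * (base_age / age)^0.5
Age ratio = 100 / 23 = 4.34783
sqrt(age_ratio) = 2.08514
SI = 27.4 * 2.08514 = 57.1 m

57.1


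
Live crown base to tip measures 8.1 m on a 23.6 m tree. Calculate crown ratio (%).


Formula: Crown Ratio = (Crown Length / Total Height) * 100
CR = (8.1 m / 23.6 m) * 100
CR = 0.3432 * 100 = 34.3%

34.3


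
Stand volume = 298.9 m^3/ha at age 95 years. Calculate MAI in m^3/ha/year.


Formula: MAI = Total Volume / Stand Age
MAI = 298.9 m^3/ha / 95 years
MAI = 3.15 m^3/ha/year

3.15


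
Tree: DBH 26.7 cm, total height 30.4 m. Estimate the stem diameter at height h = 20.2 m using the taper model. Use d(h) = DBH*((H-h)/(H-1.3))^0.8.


Taper: d(h) = DBH * ((H - h) / (H - 1.3))^0.8
Numerator = H - h = 30.4 - 20.2 = 10.2 m
Denominator = H - 1.3 = 30.4 - 1.3 = 29.1 m
Ratio = 10.2 / 29.1 = 0.35052
d = 26.7 * 0.35052^0.8 = 11.5 cm

11.5


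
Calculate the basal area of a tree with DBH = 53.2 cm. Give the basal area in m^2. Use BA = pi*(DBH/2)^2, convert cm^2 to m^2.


Formula: BA = pi * (DBH/2)^2 / 10000  (cm^2 to m^2)
Radius = DBH/2 = 53.2/2 = 26.6 cm
BA = pi * 26.6^2 / 10000
   = 2222.8653 cm^2 / 10000
   = 0.2223 m^2

0.2223


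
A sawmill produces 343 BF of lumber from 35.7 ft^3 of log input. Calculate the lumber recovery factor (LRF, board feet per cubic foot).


Formula: LRF = Lumber Output (BF) / Log Input (ft^3)
LRF = 343 BF / 35.7 ft^3
LRF = 9.61 BF/ft^3

9.61


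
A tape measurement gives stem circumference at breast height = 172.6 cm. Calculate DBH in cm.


Formula: DBH = C / pi
DBH = 172.6 / pi
pi = 3.14159...
DBH = 54.9 cm

54.9


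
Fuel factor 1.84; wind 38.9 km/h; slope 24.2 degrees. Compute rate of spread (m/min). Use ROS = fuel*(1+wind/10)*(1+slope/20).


Formula: ROS = fuel * (1 + wind/10) * (1 + slope/20)
Wind factor = 1 + 38.9/10 = 4.89
Slope factor = 1 + 24.2/20 = 2.21
ROS = 1.84 * 4.89 * 2.21 = 19.88 m/min

19.88


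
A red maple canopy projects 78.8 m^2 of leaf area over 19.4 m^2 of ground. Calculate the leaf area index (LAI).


Formula: LAI = total leaf area / ground area  (dimensionless)
LAI = 78.8 m^2 / 19.4 m^2
LAI = 4.06

4.06


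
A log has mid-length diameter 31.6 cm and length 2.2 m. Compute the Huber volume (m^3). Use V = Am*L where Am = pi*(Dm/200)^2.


Huber: V = Am * L,  Am = pi*(Dm/200)^2
Am = pi*(31.6/200)^2 = 0.078427 m^2
V = 0.078427*2.2 = 0.1725 m^3

0.1725


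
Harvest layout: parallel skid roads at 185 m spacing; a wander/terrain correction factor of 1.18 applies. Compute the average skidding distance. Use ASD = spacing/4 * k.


Formula: ASD = (spacing / 4) * correction
Uncorrected distance = spacing / 4 = 185 / 4 = 46.25 m
ASD = 46.25 * 1.18 = 55 m

55


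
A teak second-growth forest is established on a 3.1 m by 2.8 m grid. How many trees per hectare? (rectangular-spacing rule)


Formula: TPH = 10000 m^2/ha / (spacing_x * spacing_y)
Area per tree = 3.1 m * 2.8 m = 8.68 m^2
TPH = 10000 / 8.68 = 1152 trees/ha

1152


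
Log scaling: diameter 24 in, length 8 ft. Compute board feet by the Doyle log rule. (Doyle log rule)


Doyle: BF = (D - 4)^2 * L / 16
Adjusted diameter = 24 - 4 = 20 in
(D-4)^2 = 20^2 = 400
BF = 400 * 8 / 16 = 200 BF

200


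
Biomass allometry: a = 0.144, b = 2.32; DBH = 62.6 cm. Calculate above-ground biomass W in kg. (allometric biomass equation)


Formula: W = a * DBH^b  (allometric power law)
DBH^b = 62.6^2.32 = 14724.9034
W = 0.144 * 14724.9034 = 2120.4 kg

2120.4


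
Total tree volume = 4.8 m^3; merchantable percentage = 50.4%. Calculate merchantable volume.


Formula: MV = V_total * (merchantable_pct / 100)
Merchantable fraction = 50.4% / 100 = 0.504
MV = 4.8 m^3 * 0.504 = 2.419 m^3

2.419


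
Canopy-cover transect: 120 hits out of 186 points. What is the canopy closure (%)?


Formula: Canopy closure = covered points / total points * 100
Closure = 120 / 186 * 100
Closure = 0.6452 * 100 = 64.5%

64.5


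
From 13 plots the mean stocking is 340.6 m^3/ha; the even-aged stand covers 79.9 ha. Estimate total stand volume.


Formula: Total Volume = Mean Volume per ha * Total Area
Total Volume = 340.6 m^3/ha * 79.9 ha
Total Volume = 27214 m^3

27214


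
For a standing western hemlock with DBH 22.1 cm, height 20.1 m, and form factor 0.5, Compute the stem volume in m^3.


Formula: V = pi * (DBH/200)^2 * H * ff
Radius = DBH/200 = 22.1/200 = 0.1105 m
Radius^2 = 0.1105^2 = 0.01221025 m^2
V = pi * 0.01221025 * 20.1 * 0.5
V = 0.386 m^3

0.386


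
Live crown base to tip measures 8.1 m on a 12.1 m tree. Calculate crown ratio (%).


Formula: Crown Ratio = (Crown Length / Total Height) * 100
CR = (8.1 m / 12.1 m) * 100
CR = 0.6694 * 100 = 66.9%

66.9


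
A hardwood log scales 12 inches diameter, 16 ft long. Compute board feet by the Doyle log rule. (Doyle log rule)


Doyle: BF = (D - 4)^2 * L / 16
Adjusted diameter = 12 - 4 = 8 in
(D-4)^2 = 8^2 = 64
BF = 64 * 16 / 16 = 64 BF

64


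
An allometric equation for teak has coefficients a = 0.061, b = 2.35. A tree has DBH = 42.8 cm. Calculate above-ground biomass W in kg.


Formula: W = a * DBH^b  (allometric power law)
DBH^b = 42.8^2.35 = 6821.7038
W = 0.061 * 6821.7038 = 416.1 kg

416.1


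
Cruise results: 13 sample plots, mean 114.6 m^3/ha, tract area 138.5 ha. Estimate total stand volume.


Formula: Total Volume = Mean Volume per ha * Total Area
Total Volume = 114.6 m^3/ha * 138.5 ha
Total Volume = 15872 m^3

15872


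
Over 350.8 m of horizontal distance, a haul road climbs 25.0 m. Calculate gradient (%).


Formula: Gradient = rise / run * 100
Gradient = 25.0 / 350.8 * 100 = 7.1%

7.1


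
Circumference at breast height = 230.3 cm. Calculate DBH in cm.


Formula: DBH = C / pi
DBH = 230.3 / pi
pi = 3.14159...
DBH = 73.3 cm

73.3


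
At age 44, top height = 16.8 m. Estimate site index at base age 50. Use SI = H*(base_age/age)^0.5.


Formula: SI = H_dom * (base_age / age)^0.5
Age ratio = 50 / 44 = 1.13636
sqrt(age_ratio) = 1.066
SI = 16.8 * 1.066 = 17.9 m

17.9


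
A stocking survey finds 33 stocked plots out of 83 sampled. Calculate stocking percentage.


Formula: Stocking % = stocked plots / total plots * 100
Stocking = 33 / 83 * 100
Stocking = 0.3976 * 100 = 39.8%

39.8


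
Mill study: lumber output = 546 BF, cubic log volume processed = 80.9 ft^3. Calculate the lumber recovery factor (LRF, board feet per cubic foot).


Formula: LRF = Lumber Output (BF) / Log Input (ft^3)
LRF = 546 BF / 80.9 ft^3
LRF = 6.75 BF/ft^3

6.75


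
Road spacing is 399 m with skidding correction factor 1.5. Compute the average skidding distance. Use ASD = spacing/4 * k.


Formula: ASD = (spacing / 4) * correction
Uncorrected distance = spacing / 4 = 399 / 4 = 99.75 m
ASD = 99.75 * 1.5 = 150 m

150


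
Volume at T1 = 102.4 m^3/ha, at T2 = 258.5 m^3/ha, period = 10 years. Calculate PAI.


Formula: PAI = (V_T2 - V_T1) / (T2 - T1)
Volume increment = 258.5 - 102.4 = 156.1 m^3/ha
PAI = 156.1 / 10 = 15.61 m^3/ha/year

15.61


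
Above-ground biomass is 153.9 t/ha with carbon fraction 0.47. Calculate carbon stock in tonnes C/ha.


Formula: Carbon Stock = Biomass * Carbon Fraction
C = 153.9 t/ha * 0.47
C = 72.3 t C/ha

72.3


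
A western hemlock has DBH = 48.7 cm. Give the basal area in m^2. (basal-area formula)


Formula: BA = pi * (DBH/2)^2 / 10000  (cm^2 to m^2)
Radius = DBH/2 = 48.7/2 = 24.35 cm
BA = pi * 24.35^2 / 10000
   = 1862.721 cm^2 / 10000
   = 0.1863 m^2

0.1863


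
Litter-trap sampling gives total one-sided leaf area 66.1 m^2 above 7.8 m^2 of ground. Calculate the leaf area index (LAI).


Formula: LAI = total leaf area / ground area  (dimensionless)
LAI = 66.1 m^2 / 7.8 m^2
LAI = 8.47

8.47


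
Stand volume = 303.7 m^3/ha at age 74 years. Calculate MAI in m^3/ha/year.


Formula: MAI = Total Volume / Stand Age
MAI = 303.7 m^3/ha / 74 years
MAI = 4.1 m^3/ha/year

4.1


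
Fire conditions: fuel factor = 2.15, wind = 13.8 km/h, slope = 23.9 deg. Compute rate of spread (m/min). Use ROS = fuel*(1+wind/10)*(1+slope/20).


Formula: ROS = fuel * (1 + wind/10) * (1 + slope/20)
Wind factor = 1 + 13.8/10 = 2.38
Slope factor = 1 + 23.9/20 = 2.195
ROS = 2.15 * 2.38 * 2.195 = 11.23 m/min

11.23


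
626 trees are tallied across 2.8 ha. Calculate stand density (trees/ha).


Formula: Stand Density = N_trees / Area_ha
Density = 626 trees / 2.8 ha
Density = 224 trees/ha

224


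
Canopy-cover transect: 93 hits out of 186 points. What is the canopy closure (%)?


Formula: Canopy closure = covered points / total points * 100
Closure = 93 / 186 * 100
Closure = 0.5 * 100 = 50.0%

50.0


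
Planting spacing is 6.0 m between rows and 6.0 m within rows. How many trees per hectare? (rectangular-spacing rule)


Formula: TPH = 10000 m^2/ha / (spacing_x * spacing_y)
Area per tree = 6.0 m * 6.0 m = 36.0 m^2
TPH = 10000 / 36.0 = 278 trees/ha

278


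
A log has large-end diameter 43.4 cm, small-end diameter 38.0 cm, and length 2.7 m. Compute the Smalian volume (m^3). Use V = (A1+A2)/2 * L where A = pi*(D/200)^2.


Smalian: V = (A1 + A2)/2 * L,  A = pi*(D/200)^2
A1 = pi*(43.4/200)^2 = 0.147934 m^2
A2 = pi*(38.0/200)^2 = 0.113411 m^2
V = (0.147934+0.113411)/2*2.7 = 0.3528 m^3

0.3528


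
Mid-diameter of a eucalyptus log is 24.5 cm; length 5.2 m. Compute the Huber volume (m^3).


Huber: V = Am * L,  Am = pi*(Dm/200)^2
Am = pi*(24.5/200)^2 = 0.047144 m^2
V = 0.047144*5.2 = 0.2451 m^3

0.2451


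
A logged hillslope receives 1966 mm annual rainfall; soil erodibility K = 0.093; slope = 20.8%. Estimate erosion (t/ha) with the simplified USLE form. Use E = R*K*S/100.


Formula: E = R * K * S / 100  (simplified USLE)
R * K = 1966 * 0.093 = 182.838
E = 182.838 * 20.8 / 100 = 38.03 t/ha

38.03


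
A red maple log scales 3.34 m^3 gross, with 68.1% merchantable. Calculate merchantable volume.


Formula: MV = V_total * (merchantable_pct / 100)
Merchantable fraction = 68.1% / 100 = 0.681
MV = 3.34 m^3 * 0.681 = 2.275 m^3

2.275


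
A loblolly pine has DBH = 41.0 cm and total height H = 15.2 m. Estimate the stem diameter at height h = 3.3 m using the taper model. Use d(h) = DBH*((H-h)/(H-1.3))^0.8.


Taper: d(h) = DBH * ((H - h) / (H - 1.3))^0.8
Numerator = H - h = 15.2 - 3.3 = 11.9 m
Denominator = H - 1.3 = 15.2 - 1.3 = 13.9 m
Ratio = 11.9 / 13.9 = 0.85612
d = 41.0 * 0.85612^0.8 = 36.2 cm

36.2


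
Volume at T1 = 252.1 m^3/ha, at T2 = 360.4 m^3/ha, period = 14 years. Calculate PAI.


Formula: PAI = (V_T2 - V_T1) / (T2 - T1)
Volume increment = 360.4 - 252.1 = 108.3 m^3/ha
PAI = 108.3 / 14 = 7.74 m^3/ha/year

7.74


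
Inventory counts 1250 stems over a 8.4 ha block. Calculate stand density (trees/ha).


Formula: Stand Density = N_trees / Area_ha
Density = 1250 trees / 8.4 ha
Density = 149 trees/ha

149


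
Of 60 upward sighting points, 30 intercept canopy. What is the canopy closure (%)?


Formula: Canopy closure = covered points / total points * 100
Closure = 30 / 60 * 100
Closure = 0.5 * 100 = 50.0%

50.0


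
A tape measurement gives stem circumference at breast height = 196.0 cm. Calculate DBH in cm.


Formula: DBH = C / pi
DBH = 196.0 / pi
pi = 3.14159...
DBH = 62.4 cm

62.4


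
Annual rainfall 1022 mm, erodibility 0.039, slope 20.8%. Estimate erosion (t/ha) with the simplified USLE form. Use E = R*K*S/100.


Formula: E = R * K * S / 100  (simplified USLE)
R * K = 1022 * 0.039 = 39.858
E = 39.858 * 20.8 / 100 = 8.29 t/ha

8.29
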